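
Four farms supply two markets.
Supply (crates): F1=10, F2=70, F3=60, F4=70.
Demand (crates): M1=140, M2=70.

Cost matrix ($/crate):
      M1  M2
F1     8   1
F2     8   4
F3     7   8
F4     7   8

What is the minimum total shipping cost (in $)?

1240

A cheapest plan:
  F1 to M2: 10 crates
  F2 to M1: 10 crates
  F2 to M2: 60 crates
  F3 to M1: 60 crates
  F4 to M1: 70 crates
Total cost = $1240.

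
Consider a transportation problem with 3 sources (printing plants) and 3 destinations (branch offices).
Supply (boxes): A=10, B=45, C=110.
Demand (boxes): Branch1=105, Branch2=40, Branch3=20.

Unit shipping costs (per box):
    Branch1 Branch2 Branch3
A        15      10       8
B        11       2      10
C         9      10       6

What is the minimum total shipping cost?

Optimal allocation:
  A to Branch3: 10 × 8 = 80
  B to Branch1: 5 × 11 = 55
  B to Branch2: 40 × 2 = 80
  C to Branch1: 100 × 9 = 900
  C to Branch3: 10 × 6 = 60
Total = 80 + 55 + 80 + 900 + 60 = 1175.

1175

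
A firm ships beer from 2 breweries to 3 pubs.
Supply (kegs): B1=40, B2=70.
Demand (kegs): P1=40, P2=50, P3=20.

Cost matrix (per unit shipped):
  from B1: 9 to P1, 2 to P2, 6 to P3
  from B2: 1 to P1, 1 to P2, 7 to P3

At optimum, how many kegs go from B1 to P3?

20

Optimal shipments:
  B1–P2: 20 × 2 = 40
  B1–P3: 20 × 6 = 120
  B2–P1: 40 × 1 = 40
  B2–P2: 30 × 1 = 30
Total cost = 230.
So B1→P3 carries 20 kegs.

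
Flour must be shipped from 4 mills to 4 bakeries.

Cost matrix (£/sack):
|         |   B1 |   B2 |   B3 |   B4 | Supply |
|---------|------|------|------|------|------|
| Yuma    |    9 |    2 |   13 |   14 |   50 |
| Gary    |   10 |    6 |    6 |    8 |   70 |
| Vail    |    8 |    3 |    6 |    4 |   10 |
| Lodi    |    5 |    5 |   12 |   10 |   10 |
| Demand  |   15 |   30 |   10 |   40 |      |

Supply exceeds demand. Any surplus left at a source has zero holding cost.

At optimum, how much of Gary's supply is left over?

Minimum-cost shipments:
  Yuma to B1: 5 sacks
  Yuma to B2: 30 sacks
  Gary to B3: 10 sacks
  Gary to B4: 30 sacks
  Vail to B4: 10 sacks
  Lodi to B1: 10 sacks
Total cost = £495.
Gary ships 40 of its 70, leaving 30.

30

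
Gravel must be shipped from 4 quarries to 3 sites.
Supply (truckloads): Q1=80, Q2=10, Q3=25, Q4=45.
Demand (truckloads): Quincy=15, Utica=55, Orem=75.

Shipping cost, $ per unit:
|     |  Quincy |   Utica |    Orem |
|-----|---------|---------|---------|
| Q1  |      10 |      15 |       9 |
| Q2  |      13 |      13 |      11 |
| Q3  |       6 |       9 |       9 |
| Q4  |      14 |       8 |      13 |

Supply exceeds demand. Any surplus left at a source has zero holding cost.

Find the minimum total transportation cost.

Optimal allocation:
  Q1 to Orem: 75 truckloads
  Q3 to Quincy: 15 truckloads
  Q3 to Utica: 10 truckloads
  Q4 to Utica: 45 truckloads
Total cost = $1215.

1215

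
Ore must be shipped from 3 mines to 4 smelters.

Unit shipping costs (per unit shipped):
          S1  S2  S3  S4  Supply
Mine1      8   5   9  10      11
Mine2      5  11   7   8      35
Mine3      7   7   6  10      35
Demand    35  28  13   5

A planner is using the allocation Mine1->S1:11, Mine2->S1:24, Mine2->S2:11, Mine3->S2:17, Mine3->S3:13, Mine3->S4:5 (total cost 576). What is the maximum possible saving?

Current plan cost = 11·8 + 24·5 + 11·11 + 17·7 + 13·6 + 5·10 = 576.
Optimal plan:
  Mine1 to S2: 11 × 5 = 55
  Mine2 to S1: 30 × 5 = 150
  Mine2 to S4: 5 × 8 = 40
  Mine3 to S1: 5 × 7 = 35
  Mine3 to S2: 17 × 7 = 119
  Mine3 to S3: 13 × 6 = 78
Optimal cost = 477.
Saving = 576 − 477 = 99.

99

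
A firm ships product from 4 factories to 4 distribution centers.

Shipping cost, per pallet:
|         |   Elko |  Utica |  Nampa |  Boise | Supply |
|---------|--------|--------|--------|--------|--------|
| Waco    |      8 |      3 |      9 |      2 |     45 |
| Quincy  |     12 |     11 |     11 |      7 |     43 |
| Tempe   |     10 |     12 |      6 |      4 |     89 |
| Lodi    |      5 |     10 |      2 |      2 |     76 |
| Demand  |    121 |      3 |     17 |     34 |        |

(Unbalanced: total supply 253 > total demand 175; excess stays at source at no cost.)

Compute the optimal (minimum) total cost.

993

An optimal shipping plan:
  Waco to Elko: 42 pallets
  Waco to Utica: 3 pallets
  Tempe to Elko: 3 pallets
  Tempe to Nampa: 17 pallets
  Tempe to Boise: 34 pallets
  Lodi to Elko: 76 pallets
Total cost = 993.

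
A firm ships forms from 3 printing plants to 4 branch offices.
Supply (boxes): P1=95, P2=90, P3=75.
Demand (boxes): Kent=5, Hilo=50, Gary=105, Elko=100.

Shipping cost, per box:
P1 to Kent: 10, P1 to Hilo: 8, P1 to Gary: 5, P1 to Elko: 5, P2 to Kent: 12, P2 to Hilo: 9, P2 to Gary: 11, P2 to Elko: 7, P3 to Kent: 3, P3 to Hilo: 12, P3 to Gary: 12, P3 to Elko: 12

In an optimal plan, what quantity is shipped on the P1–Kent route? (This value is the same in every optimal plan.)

Optimal shipments:
  P1 to Gary: 85 × 5 = 425
  P1 to Elko: 10 × 5 = 50
  P2 to Elko: 90 × 7 = 630
  P3 to Kent: 5 × 3 = 15
  P3 to Hilo: 50 × 12 = 600
  P3 to Gary: 20 × 12 = 240
Total cost = 1960.
The route P1→Kent is not used.

0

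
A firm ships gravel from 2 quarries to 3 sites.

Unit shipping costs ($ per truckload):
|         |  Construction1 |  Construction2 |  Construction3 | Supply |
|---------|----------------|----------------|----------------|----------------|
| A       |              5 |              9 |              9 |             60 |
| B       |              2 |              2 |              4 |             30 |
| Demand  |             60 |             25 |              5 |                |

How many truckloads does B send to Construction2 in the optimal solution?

25

The minimum-cost plan:
  A–Construction1: 60 truckloads
  B–Construction2: 25 truckloads
  B–Construction3: 5 truckloads
Total cost = $370.
So B→Construction2 carries 25 truckloads.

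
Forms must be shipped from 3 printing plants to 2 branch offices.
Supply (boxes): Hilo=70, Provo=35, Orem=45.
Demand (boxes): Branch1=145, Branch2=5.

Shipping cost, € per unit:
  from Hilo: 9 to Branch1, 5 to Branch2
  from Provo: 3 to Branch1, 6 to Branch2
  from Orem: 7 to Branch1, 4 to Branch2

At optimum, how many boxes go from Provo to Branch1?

The minimum-cost plan:
  Hilo->Branch1: 65 boxes
  Hilo->Branch2: 5 boxes
  Provo->Branch1: 35 boxes
  Orem->Branch1: 45 boxes
Total cost = €1030.
So Provo→Branch1 carries 35 boxes.

35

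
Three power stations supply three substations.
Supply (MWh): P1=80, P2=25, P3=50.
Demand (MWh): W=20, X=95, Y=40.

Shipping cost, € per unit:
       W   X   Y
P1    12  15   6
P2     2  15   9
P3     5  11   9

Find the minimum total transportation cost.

An optimal shipping plan:
  P1–X: 40 MWh
  P1–Y: 40 MWh
  P2–W: 20 MWh
  P2–X: 5 MWh
  P3–X: 50 MWh
Total cost = €1505.
(Supply check: P1 ships 80; P2 ships 25; P3 ships 50.)

1505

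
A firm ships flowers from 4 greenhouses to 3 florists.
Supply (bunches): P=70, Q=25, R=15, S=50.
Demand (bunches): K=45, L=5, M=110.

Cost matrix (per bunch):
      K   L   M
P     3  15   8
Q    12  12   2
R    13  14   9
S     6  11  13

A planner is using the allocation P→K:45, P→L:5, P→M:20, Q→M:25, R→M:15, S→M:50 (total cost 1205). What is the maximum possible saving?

135

Current plan cost = 45·3 + 5·15 + 20·8 + 25·2 + 15·9 + 50·13 = 1205.
Optimal plan:
  P→M: 70 × 8 = 560
  Q→M: 25 × 2 = 50
  R→M: 15 × 9 = 135
  S→K: 45 × 6 = 270
  S→L: 5 × 11 = 55
Optimal cost = 1070.
Saving = 1205 − 1070 = 135.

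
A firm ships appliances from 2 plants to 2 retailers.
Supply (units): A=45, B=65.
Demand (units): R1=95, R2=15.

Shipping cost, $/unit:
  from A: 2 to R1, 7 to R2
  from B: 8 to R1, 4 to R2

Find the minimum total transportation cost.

A cheapest plan:
  A→R1: 45 × $2 = $90
  B→R1: 50 × $8 = $400
  B→R2: 15 × $4 = $60
Total = 90 + 400 + 60 = $550.

550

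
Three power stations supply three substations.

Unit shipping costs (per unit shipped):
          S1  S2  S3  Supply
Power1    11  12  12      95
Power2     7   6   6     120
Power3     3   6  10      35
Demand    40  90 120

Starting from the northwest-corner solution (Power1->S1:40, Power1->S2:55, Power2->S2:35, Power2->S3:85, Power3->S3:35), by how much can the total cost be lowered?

210

Current plan cost = 40·11 + 55·12 + 35·6 + 85·6 + 35·10 = 2170.
Optimal plan:
  Power1->S1: 5 × 11 = 55
  Power1->S3: 90 × 12 = 1080
  Power2->S2: 90 × 6 = 540
  Power2->S3: 30 × 6 = 180
  Power3->S1: 35 × 3 = 105
Optimal cost = 1960.
Saving = 2170 − 1960 = 210.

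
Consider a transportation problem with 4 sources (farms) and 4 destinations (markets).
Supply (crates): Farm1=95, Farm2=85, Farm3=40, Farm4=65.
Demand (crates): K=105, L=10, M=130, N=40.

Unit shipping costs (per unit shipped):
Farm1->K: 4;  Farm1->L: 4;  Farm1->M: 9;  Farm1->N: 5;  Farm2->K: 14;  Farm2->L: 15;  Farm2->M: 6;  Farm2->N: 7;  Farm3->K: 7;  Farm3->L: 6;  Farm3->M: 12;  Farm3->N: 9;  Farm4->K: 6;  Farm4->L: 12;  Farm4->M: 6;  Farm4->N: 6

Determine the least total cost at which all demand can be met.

Optimal allocation:
  Farm1–K: 75 crates
  Farm1–N: 20 crates
  Farm2–M: 85 crates
  Farm3–K: 30 crates
  Farm3–L: 10 crates
  Farm4–M: 45 crates
  Farm4–N: 20 crates
Total cost = 1570.

1570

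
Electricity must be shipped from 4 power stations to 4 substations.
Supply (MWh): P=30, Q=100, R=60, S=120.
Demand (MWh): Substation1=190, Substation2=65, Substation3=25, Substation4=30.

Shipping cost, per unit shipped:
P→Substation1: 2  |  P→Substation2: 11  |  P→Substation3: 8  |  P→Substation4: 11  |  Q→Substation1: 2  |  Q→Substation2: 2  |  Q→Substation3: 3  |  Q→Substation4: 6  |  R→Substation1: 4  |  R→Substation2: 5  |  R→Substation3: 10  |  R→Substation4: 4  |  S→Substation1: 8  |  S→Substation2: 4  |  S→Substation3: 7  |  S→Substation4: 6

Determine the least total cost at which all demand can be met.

One minimum-cost allocation:
  P to Substation1: 30 MWh
  Q to Substation1: 100 MWh
  R to Substation1: 60 MWh
  S to Substation2: 65 MWh
  S to Substation3: 25 MWh
  S to Substation4: 30 MWh
Total cost = 1115.

1115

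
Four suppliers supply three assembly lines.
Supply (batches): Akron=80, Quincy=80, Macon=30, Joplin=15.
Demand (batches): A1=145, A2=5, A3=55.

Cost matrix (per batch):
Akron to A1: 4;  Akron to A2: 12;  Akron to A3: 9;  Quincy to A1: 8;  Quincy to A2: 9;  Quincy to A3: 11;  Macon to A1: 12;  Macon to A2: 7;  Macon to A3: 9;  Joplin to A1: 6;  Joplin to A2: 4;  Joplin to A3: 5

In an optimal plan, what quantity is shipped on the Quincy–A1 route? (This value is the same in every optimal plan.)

Optimal shipments:
  Akron->A1: 80 × 4 = 320
  Quincy->A1: 65 × 8 = 520
  Quincy->A3: 15 × 11 = 165
  Macon->A2: 5 × 7 = 35
  Macon->A3: 25 × 9 = 225
  Joplin->A3: 15 × 5 = 75
Total cost = 1340.
So Quincy→A1 carries 65 batches.

65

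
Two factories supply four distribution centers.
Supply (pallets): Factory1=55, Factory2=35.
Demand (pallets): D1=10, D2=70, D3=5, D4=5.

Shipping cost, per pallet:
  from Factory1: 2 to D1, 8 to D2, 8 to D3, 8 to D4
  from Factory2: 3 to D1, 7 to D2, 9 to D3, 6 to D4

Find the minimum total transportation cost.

Optimal allocation:
  Factory1–D1: 10 × 2 = 20
  Factory1–D2: 40 × 8 = 320
  Factory1–D3: 5 × 8 = 40
  Factory2–D2: 30 × 7 = 210
  Factory2–D4: 5 × 6 = 30
Total = 20 + 320 + 40 + 210 + 30 = 620.
(Supply check: Factory1 ships 55; Factory2 ships 35.)

620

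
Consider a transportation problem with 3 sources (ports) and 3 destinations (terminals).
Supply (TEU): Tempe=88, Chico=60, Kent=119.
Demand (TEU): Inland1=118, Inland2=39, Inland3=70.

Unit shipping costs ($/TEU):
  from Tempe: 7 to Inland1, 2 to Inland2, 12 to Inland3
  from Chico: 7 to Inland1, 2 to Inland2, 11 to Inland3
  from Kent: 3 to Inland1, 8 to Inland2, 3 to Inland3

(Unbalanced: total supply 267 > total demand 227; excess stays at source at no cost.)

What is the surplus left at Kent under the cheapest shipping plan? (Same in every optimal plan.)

An optimal plan:
  Tempe to Inland1: 9 × $7 = $63
  Tempe to Inland2: 39 × $2 = $78
  Chico to Inland1: 60 × $7 = $420
  Kent to Inland1: 49 × $3 = $147
  Kent to Inland3: 70 × $3 = $210
Total cost = $918.
Kent ships 119 of its 119, leaving 0.

0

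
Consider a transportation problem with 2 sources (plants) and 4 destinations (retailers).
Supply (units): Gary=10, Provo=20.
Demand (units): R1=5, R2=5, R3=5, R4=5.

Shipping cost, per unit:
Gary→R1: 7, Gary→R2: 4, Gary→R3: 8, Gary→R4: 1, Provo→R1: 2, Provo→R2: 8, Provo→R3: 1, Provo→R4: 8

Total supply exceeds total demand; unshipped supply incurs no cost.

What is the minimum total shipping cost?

40

An optimal shipping plan:
  Gary->R2: 5 × 4 = 20
  Gary->R4: 5 × 1 = 5
  Provo->R1: 5 × 2 = 10
  Provo->R3: 5 × 1 = 5
Total = 20 + 5 + 10 + 5 = 40.
(Supply check: Gary ships 10; Provo ships 10.)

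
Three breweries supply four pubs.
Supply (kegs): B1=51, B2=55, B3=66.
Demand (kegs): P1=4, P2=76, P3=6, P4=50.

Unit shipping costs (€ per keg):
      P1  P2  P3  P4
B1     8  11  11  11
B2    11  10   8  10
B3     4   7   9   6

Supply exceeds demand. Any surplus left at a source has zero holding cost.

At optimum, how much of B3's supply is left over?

0

Minimum-cost shipments:
  B1–P2: 15 × €11 = €165
  B2–P2: 49 × €10 = €490
  B2–P3: 6 × €8 = €48
  B3–P1: 4 × €4 = €16
  B3–P2: 12 × €7 = €84
  B3–P4: 50 × €6 = €300
Total cost = €1103.
B3 ships 66 of its 66, leaving 0.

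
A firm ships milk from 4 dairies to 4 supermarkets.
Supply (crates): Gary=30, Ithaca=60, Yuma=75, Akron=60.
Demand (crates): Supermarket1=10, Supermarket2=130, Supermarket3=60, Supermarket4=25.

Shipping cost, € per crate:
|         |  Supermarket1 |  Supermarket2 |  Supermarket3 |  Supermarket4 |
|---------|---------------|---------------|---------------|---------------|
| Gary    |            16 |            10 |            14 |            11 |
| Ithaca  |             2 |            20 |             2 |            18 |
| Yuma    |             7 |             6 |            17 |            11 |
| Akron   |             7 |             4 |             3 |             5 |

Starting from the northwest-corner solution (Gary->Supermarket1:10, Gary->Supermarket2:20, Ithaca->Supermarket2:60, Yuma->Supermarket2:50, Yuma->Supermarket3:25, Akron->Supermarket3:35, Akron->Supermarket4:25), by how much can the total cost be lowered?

Current plan cost = 10·16 + 20·10 + 60·20 + 50·6 + 25·17 + 35·3 + 25·5 = €2515.
Optimal plan:
  Gary->Supermarket2: 5 × €10 = €50
  Gary->Supermarket4: 25 × €11 = €275
  Ithaca->Supermarket1: 10 × €2 = €20
  Ithaca->Supermarket3: 50 × €2 = €100
  Yuma->Supermarket2: 75 × €6 = €450
  Akron->Supermarket2: 50 × €4 = €200
  Akron->Supermarket3: 10 × €3 = €30
Optimal cost = €1125.
Saving = 2515 − 1125 = €1390.

1390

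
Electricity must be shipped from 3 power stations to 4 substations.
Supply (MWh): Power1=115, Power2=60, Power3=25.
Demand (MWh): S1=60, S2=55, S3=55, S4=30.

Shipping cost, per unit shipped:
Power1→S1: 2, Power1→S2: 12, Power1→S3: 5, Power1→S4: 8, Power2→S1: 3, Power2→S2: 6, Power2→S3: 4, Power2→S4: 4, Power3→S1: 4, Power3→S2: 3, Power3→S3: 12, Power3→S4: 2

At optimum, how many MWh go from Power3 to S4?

0

The minimum-cost plan:
  Power1->S1: 60 MWh
  Power1->S3: 55 MWh
  Power2->S2: 30 MWh
  Power2->S4: 30 MWh
  Power3->S2: 25 MWh
Total cost = 770.
The route Power3→S4 is not used.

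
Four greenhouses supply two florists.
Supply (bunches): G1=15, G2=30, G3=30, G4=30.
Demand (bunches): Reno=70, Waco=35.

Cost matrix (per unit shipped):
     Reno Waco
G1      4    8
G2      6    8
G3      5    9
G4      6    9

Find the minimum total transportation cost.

645

A cheapest plan:
  G1→Reno: 15 × 4 = 60
  G2→Waco: 30 × 8 = 240
  G3→Reno: 30 × 5 = 150
  G4→Reno: 25 × 6 = 150
  G4→Waco: 5 × 9 = 45
Total = 60 + 240 + 150 + 150 + 45 = 645.
(Supply check: G1 ships 15; G2 ships 30; G3 ships 30; G4 ships 30.)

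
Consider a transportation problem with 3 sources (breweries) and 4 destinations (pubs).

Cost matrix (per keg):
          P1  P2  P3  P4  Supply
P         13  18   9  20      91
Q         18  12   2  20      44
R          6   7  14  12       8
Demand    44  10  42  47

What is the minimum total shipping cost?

A cheapest plan:
  P to P1: 44 kegs
  P to P4: 47 kegs
  Q to P2: 2 kegs
  Q to P3: 42 kegs
  R to P2: 8 kegs
Total cost = 1676.

1676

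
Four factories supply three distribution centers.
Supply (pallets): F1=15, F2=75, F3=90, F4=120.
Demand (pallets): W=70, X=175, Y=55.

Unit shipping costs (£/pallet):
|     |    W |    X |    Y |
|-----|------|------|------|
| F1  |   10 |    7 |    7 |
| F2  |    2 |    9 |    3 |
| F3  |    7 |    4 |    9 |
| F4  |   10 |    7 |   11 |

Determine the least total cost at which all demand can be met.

1600

An optimal shipping plan:
  F1→Y: 15 × £7 = £105
  F2→W: 35 × £2 = £70
  F2→Y: 40 × £3 = £120
  F3→W: 35 × £7 = £245
  F3→X: 55 × £4 = £220
  F4→X: 120 × £7 = £840
Total = 105 + 70 + 120 + 245 + 220 + 840 = £1600.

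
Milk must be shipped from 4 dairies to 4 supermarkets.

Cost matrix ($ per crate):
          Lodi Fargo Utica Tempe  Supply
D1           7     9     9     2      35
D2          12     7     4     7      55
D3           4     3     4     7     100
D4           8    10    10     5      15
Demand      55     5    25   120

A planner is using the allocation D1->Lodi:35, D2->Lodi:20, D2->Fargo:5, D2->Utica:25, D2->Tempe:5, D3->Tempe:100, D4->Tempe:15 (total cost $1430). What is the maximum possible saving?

460

Current plan cost = 35·7 + 20·12 + 5·7 + 25·4 + 5·7 + 100·7 + 15·5 = $1430.
Optimal plan:
  D1–Tempe: 35 × $2 = $70
  D2–Tempe: 55 × $7 = $385
  D3–Lodi: 55 × $4 = $220
  D3–Fargo: 5 × $3 = $15
  D3–Utica: 25 × $4 = $100
  D3–Tempe: 15 × $7 = $105
  D4–Tempe: 15 × $5 = $75
Optimal cost = $970.
Saving = 1430 − 970 = $460.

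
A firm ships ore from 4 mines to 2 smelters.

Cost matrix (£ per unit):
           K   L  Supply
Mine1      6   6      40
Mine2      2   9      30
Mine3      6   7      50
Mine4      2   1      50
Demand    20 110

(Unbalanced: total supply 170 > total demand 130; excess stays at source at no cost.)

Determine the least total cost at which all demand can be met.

470

A cheapest plan:
  Mine1–L: 40 × £6 = £240
  Mine2–K: 20 × £2 = £40
  Mine3–L: 20 × £7 = £140
  Mine4–L: 50 × £1 = £50
Total = 240 + 40 + 140 + 50 = £470.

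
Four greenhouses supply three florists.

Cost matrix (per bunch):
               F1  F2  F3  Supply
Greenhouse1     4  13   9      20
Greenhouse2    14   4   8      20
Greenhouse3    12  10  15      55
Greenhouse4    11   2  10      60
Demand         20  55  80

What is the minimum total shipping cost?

1225

An optimal shipping plan:
  Greenhouse1–F1: 20 × 4 = 80
  Greenhouse2–F3: 20 × 8 = 160
  Greenhouse3–F3: 55 × 15 = 825
  Greenhouse4–F2: 55 × 2 = 110
  Greenhouse4–F3: 5 × 10 = 50
Total = 80 + 160 + 825 + 110 + 50 = 1225.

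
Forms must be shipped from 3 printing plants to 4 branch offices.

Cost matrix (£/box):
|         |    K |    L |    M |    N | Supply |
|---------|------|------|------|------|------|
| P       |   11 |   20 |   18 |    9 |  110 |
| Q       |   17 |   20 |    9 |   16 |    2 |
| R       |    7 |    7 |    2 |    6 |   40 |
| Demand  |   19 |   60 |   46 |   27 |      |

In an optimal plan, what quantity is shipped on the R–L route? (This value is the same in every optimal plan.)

0

The minimum-cost plan:
  P to K: 19 × £11 = £209
  P to L: 60 × £20 = £1200
  P to M: 4 × £18 = £72
  P to N: 27 × £9 = £243
  Q to M: 2 × £9 = £18
  R to M: 40 × £2 = £80
Total cost = £1822.
The route R→L is not used.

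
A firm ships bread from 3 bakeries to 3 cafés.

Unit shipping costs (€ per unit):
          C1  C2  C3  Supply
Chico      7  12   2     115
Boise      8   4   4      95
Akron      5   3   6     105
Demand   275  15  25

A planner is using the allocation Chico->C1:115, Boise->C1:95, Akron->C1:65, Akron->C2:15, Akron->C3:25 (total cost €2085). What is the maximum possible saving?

180

Current plan cost = 115·7 + 95·8 + 65·5 + 15·3 + 25·6 = €2085.
Optimal plan:
  Chico to C1: 90 × €7 = €630
  Chico to C3: 25 × €2 = €50
  Boise to C1: 80 × €8 = €640
  Boise to C2: 15 × €4 = €60
  Akron to C1: 105 × €5 = €525
Optimal cost = €1905.
Saving = 2085 − 1905 = €180.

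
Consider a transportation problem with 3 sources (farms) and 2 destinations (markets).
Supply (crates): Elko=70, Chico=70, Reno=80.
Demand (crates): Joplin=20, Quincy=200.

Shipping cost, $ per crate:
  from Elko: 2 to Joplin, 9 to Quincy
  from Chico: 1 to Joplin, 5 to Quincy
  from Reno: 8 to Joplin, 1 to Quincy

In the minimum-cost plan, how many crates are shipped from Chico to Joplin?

0

Solving gives:
  Elko to Joplin: 20 × $2 = $40
  Elko to Quincy: 50 × $9 = $450
  Chico to Quincy: 70 × $5 = $350
  Reno to Quincy: 80 × $1 = $80
Total cost = $920.
The route Chico→Joplin is not used.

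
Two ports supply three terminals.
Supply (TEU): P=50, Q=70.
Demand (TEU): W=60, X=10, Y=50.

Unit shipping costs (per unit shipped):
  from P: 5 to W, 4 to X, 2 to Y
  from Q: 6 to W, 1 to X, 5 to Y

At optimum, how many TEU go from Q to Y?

The minimum-cost plan:
  P→Y: 50 TEU
  Q→W: 60 TEU
  Q→X: 10 TEU
Total cost = 470.
The route Q→Y is not used.

0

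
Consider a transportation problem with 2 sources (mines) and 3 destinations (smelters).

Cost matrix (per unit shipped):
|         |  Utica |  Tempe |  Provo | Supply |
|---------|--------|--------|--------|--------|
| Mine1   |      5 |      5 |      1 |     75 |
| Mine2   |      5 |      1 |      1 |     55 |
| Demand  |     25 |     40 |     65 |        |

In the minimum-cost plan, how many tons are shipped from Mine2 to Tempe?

Optimal shipments:
  Mine1→Utica: 25 × 5 = 125
  Mine1→Provo: 50 × 1 = 50
  Mine2→Tempe: 40 × 1 = 40
  Mine2→Provo: 15 × 1 = 15
Total cost = 230.
So Mine2→Tempe carries 40 tons.

40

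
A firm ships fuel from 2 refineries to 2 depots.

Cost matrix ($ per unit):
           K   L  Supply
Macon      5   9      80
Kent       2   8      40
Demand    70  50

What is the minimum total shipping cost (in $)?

680

An optimal shipping plan:
  Macon→K: 30 × $5 = $150
  Macon→L: 50 × $9 = $450
  Kent→K: 40 × $2 = $80
Total = 150 + 450 + 80 = $680.
(Supply check: Macon ships 80; Kent ships 40.)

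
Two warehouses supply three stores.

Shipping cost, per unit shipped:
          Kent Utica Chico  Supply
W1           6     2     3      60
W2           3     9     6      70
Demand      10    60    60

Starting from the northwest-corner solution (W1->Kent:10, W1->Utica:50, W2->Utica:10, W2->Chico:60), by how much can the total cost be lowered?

Current plan cost = 10·6 + 50·2 + 10·9 + 60·6 = 610.
Optimal plan:
  W1→Utica: 60 × 2 = 120
  W2→Kent: 10 × 3 = 30
  W2→Chico: 60 × 6 = 360
Optimal cost = 510.
Saving = 610 − 510 = 100.

100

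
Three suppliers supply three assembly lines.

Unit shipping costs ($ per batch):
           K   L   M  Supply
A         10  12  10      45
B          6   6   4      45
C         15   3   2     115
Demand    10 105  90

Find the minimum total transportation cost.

965

A cheapest plan:
  A to K: 10 batches
  A to M: 35 batches
  B to M: 45 batches
  C to L: 105 batches
  C to M: 10 batches
Total cost = $965.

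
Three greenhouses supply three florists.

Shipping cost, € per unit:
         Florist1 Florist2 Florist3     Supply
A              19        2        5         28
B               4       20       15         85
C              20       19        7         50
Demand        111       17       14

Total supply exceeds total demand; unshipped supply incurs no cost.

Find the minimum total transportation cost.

970

An optimal shipping plan:
  A to Florist2: 17 × €2 = €34
  A to Florist3: 11 × €5 = €55
  B to Florist1: 85 × €4 = €340
  C to Florist1: 26 × €20 = €520
  C to Florist3: 3 × €7 = €21
Total = 34 + 55 + 340 + 520 + 21 = €970.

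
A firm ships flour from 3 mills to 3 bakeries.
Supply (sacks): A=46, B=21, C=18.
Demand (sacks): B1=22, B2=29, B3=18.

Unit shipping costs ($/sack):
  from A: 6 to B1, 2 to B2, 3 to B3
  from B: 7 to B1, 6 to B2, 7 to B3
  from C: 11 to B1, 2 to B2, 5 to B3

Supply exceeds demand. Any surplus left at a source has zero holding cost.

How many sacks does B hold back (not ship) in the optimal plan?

Minimum-cost shipments:
  A→B1: 17 × $6 = $102
  A→B2: 11 × $2 = $22
  A→B3: 18 × $3 = $54
  B→B1: 5 × $7 = $35
  C→B2: 18 × $2 = $36
Total cost = $249.
B ships 5 of its 21, leaving 16.

16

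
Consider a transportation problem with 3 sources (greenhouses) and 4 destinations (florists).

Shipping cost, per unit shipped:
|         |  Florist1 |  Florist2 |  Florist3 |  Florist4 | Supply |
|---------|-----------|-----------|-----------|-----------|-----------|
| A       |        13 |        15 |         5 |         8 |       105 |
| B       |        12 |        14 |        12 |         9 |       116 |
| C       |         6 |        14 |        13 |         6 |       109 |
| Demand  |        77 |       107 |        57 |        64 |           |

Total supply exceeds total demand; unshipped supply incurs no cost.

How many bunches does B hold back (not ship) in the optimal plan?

Minimum-cost shipments:
  A to Florist3: 57 × 5 = 285
  A to Florist4: 32 × 8 = 256
  B to Florist2: 107 × 14 = 1498
  C to Florist1: 77 × 6 = 462
  C to Florist4: 32 × 6 = 192
Total cost = 2693.
B ships 107 of its 116, leaving 9.

9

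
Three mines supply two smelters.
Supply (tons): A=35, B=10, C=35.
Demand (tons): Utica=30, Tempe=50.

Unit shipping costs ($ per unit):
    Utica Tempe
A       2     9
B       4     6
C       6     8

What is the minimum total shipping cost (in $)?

445

Optimal allocation:
  A–Utica: 30 × $2 = $60
  A–Tempe: 5 × $9 = $45
  B–Tempe: 10 × $6 = $60
  C–Tempe: 35 × $8 = $280
Total = 60 + 45 + 60 + 280 = $445.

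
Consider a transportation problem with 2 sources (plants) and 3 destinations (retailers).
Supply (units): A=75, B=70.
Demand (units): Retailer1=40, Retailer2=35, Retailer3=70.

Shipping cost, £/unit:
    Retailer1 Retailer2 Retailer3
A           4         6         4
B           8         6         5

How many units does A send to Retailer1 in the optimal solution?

The minimum-cost plan:
  A→Retailer1: 40 × £4 = £160
  A→Retailer3: 35 × £4 = £140
  B→Retailer2: 35 × £6 = £210
  B→Retailer3: 35 × £5 = £175
Total cost = £685.
So A→Retailer1 carries 40 units.

40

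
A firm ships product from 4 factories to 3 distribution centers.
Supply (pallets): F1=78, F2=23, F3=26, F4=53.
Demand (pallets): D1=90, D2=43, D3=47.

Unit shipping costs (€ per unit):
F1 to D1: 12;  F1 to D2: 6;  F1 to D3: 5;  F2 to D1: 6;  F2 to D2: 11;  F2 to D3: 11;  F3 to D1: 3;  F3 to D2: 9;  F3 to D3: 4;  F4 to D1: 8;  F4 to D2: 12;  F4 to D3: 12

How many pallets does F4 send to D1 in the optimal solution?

The minimum-cost plan:
  F1 to D2: 43 × €6 = €258
  F1 to D3: 35 × €5 = €175
  F2 to D1: 23 × €6 = €138
  F3 to D1: 14 × €3 = €42
  F3 to D3: 12 × €4 = €48
  F4 to D1: 53 × €8 = €424
Total cost = €1085.
So F4→D1 carries 53 pallets.

53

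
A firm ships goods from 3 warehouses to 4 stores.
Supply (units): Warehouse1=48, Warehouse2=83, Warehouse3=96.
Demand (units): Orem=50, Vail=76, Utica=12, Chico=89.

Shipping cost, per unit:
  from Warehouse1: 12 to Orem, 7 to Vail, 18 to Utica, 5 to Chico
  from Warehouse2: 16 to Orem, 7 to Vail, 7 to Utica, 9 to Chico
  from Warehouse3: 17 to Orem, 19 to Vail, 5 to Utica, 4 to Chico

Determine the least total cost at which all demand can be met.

Optimal allocation:
  Warehouse1–Orem: 48 units
  Warehouse2–Orem: 2 units
  Warehouse2–Vail: 76 units
  Warehouse2–Utica: 5 units
  Warehouse3–Utica: 7 units
  Warehouse3–Chico: 89 units
Total cost = 1566.

1566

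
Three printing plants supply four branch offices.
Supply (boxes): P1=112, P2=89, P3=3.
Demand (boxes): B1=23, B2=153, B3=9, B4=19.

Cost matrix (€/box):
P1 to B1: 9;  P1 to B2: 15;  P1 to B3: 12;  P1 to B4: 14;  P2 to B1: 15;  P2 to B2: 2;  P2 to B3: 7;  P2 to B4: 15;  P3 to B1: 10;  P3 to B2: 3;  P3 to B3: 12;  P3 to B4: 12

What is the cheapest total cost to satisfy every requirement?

1683

One minimum-cost allocation:
  P1->B1: 23 × €9 = €207
  P1->B2: 61 × €15 = €915
  P1->B3: 9 × €12 = €108
  P1->B4: 19 × €14 = €266
  P2->B2: 89 × €2 = €178
  P3->B2: 3 × €3 = €9
Total = 207 + 915 + 108 + 266 + 178 + 9 = €1683.
(Supply check: P1 ships 112; P2 ships 89; P3 ships 3.)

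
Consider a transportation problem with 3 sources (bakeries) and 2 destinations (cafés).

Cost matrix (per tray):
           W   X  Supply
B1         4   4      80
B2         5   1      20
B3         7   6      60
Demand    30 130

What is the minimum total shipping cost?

700

An optimal shipping plan:
  B1 to W: 30 × 4 = 120
  B1 to X: 50 × 4 = 200
  B2 to X: 20 × 1 = 20
  B3 to X: 60 × 6 = 360
Total = 120 + 200 + 20 + 360 = 700.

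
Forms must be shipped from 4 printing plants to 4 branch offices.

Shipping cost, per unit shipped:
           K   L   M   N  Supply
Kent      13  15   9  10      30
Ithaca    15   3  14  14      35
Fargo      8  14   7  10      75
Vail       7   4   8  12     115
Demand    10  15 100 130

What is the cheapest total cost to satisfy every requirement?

2305

One minimum-cost allocation:
  Kent to N: 30 × 10 = 300
  Ithaca to L: 15 × 3 = 45
  Ithaca to N: 20 × 14 = 280
  Fargo to N: 75 × 10 = 750
  Vail to K: 10 × 7 = 70
  Vail to M: 100 × 8 = 800
  Vail to N: 5 × 12 = 60
Total = 300 + 45 + 280 + 750 + 70 + 800 + 60 = 2305.
(Supply check: Kent ships 30; Ithaca ships 35; Fargo ships 75; Vail ships 115.)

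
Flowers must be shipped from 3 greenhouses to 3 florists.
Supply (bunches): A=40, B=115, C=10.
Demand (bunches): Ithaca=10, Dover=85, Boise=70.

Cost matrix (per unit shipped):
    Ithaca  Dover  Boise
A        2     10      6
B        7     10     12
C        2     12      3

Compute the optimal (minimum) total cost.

An optimal shipping plan:
  A to Boise: 40 bunches
  B to Ithaca: 10 bunches
  B to Dover: 85 bunches
  B to Boise: 20 bunches
  C to Boise: 10 bunches
Total cost = 1430.
(Supply check: A ships 40; B ships 115; C ships 10.)

1430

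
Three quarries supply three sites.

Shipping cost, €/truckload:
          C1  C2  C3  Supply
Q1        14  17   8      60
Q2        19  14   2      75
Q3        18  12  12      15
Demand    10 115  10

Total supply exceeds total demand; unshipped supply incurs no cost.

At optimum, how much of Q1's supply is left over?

15

Minimum-cost shipments:
  Q1→C1: 10 truckloads
  Q1→C2: 35 truckloads
  Q2→C2: 65 truckloads
  Q2→C3: 10 truckloads
  Q3→C2: 15 truckloads
Total cost = €1845.
Q1 ships 45 of its 60, leaving 15.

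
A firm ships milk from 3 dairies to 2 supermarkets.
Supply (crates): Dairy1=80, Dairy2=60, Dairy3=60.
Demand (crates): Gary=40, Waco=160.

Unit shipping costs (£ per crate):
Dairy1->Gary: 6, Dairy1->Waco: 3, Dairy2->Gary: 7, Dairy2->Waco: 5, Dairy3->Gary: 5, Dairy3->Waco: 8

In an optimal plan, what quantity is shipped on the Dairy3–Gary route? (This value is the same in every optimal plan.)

The minimum-cost plan:
  Dairy1 to Waco: 80 × £3 = £240
  Dairy2 to Waco: 60 × £5 = £300
  Dairy3 to Gary: 40 × £5 = £200
  Dairy3 to Waco: 20 × £8 = £160
Total cost = £900.
So Dairy3→Gary carries 40 crates.

40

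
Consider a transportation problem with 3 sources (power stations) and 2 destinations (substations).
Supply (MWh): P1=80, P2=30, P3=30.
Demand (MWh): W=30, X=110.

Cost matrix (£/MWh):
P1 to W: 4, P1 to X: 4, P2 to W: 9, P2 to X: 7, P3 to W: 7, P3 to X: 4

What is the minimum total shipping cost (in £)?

650

One minimum-cost allocation:
  P1→W: 30 × £4 = £120
  P1→X: 50 × £4 = £200
  P2→X: 30 × £7 = £210
  P3→X: 30 × £4 = £120
Total = 120 + 200 + 210 + 120 = £650.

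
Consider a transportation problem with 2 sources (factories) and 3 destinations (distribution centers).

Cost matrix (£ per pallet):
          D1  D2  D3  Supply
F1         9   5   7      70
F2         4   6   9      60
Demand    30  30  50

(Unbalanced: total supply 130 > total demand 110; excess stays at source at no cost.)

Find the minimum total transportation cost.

One minimum-cost allocation:
  F1→D2: 20 pallets
  F1→D3: 50 pallets
  F2→D1: 30 pallets
  F2→D2: 10 pallets
Total cost = £630.

630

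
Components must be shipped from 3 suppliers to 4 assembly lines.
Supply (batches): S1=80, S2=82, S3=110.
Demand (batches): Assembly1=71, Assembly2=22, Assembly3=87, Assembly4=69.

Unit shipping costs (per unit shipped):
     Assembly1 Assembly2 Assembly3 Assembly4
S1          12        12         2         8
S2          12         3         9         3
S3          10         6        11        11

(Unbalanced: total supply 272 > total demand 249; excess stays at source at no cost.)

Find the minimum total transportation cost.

One minimum-cost allocation:
  S1->Assembly3: 80 × 2 = 160
  S2->Assembly2: 13 × 3 = 39
  S2->Assembly4: 69 × 3 = 207
  S3->Assembly1: 71 × 10 = 710
  S3->Assembly2: 9 × 6 = 54
  S3->Assembly3: 7 × 11 = 77
Total = 160 + 39 + 207 + 710 + 54 + 77 = 1247.

1247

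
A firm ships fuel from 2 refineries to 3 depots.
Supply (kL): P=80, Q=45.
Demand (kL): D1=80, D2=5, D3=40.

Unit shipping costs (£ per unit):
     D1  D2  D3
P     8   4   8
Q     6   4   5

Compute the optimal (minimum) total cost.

A cheapest plan:
  P→D1: 75 × £8 = £600
  P→D2: 5 × £4 = £20
  Q→D1: 5 × £6 = £30
  Q→D3: 40 × £5 = £200
Total = 600 + 20 + 30 + 200 = £850.

850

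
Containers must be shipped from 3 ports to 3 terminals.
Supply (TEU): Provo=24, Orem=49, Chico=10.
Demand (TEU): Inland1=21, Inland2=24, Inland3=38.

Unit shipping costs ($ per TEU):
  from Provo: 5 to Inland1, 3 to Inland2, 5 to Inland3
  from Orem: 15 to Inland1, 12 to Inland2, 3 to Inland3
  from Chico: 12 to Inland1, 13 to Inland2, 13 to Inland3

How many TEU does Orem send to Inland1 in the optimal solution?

0

Optimal shipments:
  Provo to Inland1: 11 × $5 = $55
  Provo to Inland2: 13 × $3 = $39
  Orem to Inland2: 11 × $12 = $132
  Orem to Inland3: 38 × $3 = $114
  Chico to Inland1: 10 × $12 = $120
Total cost = $460.
The route Orem→Inland1 is not used.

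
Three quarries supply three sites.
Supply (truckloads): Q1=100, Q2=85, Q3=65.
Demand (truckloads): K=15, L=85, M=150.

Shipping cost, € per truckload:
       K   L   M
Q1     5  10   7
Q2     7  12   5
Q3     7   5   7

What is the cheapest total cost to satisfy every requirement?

1480

A cheapest plan:
  Q1->K: 15 × €5 = €75
  Q1->L: 20 × €10 = €200
  Q1->M: 65 × €7 = €455
  Q2->M: 85 × €5 = €425
  Q3->L: 65 × €5 = €325
Total = 75 + 200 + 455 + 425 + 325 = €1480.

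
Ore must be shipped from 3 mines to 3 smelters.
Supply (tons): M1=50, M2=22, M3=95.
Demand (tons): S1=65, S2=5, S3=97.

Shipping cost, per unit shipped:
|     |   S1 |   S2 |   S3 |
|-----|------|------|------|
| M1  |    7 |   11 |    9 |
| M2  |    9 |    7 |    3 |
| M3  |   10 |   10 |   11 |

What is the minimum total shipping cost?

1441

Optimal allocation:
  M1–S1: 50 × 7 = 350
  M2–S3: 22 × 3 = 66
  M3–S1: 15 × 10 = 150
  M3–S2: 5 × 10 = 50
  M3–S3: 75 × 11 = 825
Total = 350 + 66 + 150 + 50 + 825 = 1441.
(Supply check: M1 ships 50; M2 ships 22; M3 ships 95.)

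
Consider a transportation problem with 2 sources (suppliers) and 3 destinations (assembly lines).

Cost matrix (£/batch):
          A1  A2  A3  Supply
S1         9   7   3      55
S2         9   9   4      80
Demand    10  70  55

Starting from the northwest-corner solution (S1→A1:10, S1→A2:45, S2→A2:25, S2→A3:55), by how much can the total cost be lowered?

Current plan cost = 10·9 + 45·7 + 25·9 + 55·4 = £850.
Optimal plan:
  S1->A2: 55 × £7 = £385
  S2->A1: 10 × £9 = £90
  S2->A2: 15 × £9 = £135
  S2->A3: 55 × £4 = £220
Optimal cost = £830.
Saving = 850 − 830 = £20.

20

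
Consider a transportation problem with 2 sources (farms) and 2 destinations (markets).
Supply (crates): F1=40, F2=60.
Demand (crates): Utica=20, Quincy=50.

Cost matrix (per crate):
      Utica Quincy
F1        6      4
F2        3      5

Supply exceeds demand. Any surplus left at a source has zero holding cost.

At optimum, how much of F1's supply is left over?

0

Minimum-cost shipments:
  F1->Quincy: 40 × 4 = 160
  F2->Utica: 20 × 3 = 60
  F2->Quincy: 10 × 5 = 50
Total cost = 270.
F1 ships 40 of its 40, leaving 0.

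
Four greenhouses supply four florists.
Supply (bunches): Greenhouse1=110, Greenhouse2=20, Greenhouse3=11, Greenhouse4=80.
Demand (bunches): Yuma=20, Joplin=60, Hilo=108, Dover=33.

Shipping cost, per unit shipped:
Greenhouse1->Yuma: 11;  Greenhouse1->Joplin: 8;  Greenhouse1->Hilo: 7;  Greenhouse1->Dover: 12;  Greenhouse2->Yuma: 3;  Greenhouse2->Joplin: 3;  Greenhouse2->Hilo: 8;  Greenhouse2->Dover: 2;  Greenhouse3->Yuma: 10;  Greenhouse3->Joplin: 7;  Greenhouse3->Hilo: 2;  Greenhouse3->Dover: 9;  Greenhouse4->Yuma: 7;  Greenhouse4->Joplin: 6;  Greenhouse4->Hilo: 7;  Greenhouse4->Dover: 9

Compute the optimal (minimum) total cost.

1384

Optimal allocation:
  Greenhouse1–Joplin: 13 × 8 = 104
  Greenhouse1–Hilo: 97 × 7 = 679
  Greenhouse2–Dover: 20 × 2 = 40
  Greenhouse3–Hilo: 11 × 2 = 22
  Greenhouse4–Yuma: 20 × 7 = 140
  Greenhouse4–Joplin: 47 × 6 = 282
  Greenhouse4–Dover: 13 × 9 = 117
Total = 104 + 679 + 40 + 22 + 140 + 282 + 117 = 1384.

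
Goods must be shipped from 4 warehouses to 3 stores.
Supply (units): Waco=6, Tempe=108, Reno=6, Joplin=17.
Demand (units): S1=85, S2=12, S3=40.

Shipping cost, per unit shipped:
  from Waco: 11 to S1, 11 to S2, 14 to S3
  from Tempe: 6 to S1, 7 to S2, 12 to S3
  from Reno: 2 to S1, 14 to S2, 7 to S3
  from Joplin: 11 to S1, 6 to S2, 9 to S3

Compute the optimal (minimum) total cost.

1005

Optimal allocation:
  Waco to S3: 6 × 14 = 84
  Tempe to S1: 85 × 6 = 510
  Tempe to S2: 12 × 7 = 84
  Tempe to S3: 11 × 12 = 132
  Reno to S3: 6 × 7 = 42
  Joplin to S3: 17 × 9 = 153
Total = 84 + 510 + 84 + 132 + 42 + 153 = 1005.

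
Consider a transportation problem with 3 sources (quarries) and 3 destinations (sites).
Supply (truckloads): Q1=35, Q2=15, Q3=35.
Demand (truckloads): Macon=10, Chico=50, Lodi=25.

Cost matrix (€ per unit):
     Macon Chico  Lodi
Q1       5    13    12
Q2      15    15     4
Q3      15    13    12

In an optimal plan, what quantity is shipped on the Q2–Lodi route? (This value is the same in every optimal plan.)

15

Optimal shipments:
  Q1 to Macon: 10 × €5 = €50
  Q1 to Chico: 15 × €13 = €195
  Q1 to Lodi: 10 × €12 = €120
  Q2 to Lodi: 15 × €4 = €60
  Q3 to Chico: 35 × €13 = €455
Total cost = €880.
So Q2→Lodi carries 15 truckloads.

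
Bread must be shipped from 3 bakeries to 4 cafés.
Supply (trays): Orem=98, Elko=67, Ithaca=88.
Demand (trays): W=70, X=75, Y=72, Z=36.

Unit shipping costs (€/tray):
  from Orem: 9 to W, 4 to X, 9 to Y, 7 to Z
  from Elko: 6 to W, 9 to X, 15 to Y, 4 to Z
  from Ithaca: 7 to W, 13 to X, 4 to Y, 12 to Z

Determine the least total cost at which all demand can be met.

An optimal shipping plan:
  Orem–X: 75 trays
  Orem–Z: 23 trays
  Elko–W: 54 trays
  Elko–Z: 13 trays
  Ithaca–W: 16 trays
  Ithaca–Y: 72 trays
Total cost = €1237.

1237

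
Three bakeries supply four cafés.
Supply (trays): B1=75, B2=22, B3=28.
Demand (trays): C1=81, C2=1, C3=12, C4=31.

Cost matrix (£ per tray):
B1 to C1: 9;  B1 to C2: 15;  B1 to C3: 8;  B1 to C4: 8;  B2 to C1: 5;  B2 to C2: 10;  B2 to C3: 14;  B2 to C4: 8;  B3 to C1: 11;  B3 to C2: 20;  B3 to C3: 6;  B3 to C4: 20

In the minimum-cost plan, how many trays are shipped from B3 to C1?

Optimal shipments:
  B1→C1: 44 × £9 = £396
  B1→C4: 31 × £8 = £248
  B2→C1: 21 × £5 = £105
  B2→C2: 1 × £10 = £10
  B3→C1: 16 × £11 = £176
  B3→C3: 12 × £6 = £72
Total cost = £1007.
So B3→C1 carries 16 trays.

16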